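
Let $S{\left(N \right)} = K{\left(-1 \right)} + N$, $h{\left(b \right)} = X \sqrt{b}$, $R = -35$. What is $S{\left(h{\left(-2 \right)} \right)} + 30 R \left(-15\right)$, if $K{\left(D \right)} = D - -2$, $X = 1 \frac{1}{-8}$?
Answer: $15751 - \frac{i \sqrt{2}}{8} \approx 15751.0 - 0.17678 i$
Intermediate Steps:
$X = - \frac{1}{8}$ ($X = 1 \left(- \frac{1}{8}\right) = - \frac{1}{8} \approx -0.125$)
$K{\left(D \right)} = 2 + D$ ($K{\left(D \right)} = D + 2 = 2 + D$)
$h{\left(b \right)} = - \frac{\sqrt{b}}{8}$
$S{\left(N \right)} = 1 + N$ ($S{\left(N \right)} = \left(2 - 1\right) + N = 1 + N$)
$S{\left(h{\left(-2 \right)} \right)} + 30 R \left(-15\right) = \left(1 - \frac{\sqrt{-2}}{8}\right) + 30 \left(-35\right) \left(-15\right) = \left(1 - \frac{i \sqrt{2}}{8}\right) - -15750 = \left(1 - \frac{i \sqrt{2}}{8}\right) + 15750 = 15751 - \frac{i \sqrt{2}}{8}$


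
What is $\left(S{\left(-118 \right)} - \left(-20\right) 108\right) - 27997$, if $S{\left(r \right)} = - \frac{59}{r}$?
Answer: $- \frac{51673}{2} \approx -25837.0$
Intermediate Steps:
$\left(S{\left(-118 \right)} - \left(-20\right) 108\right) - 27997 = \left(- \frac{59}{-118} - \left(-20\right) 108\right) - 27997 = \left(\left(-59\right) \left(- \frac{1}{118}\right) - -2160\right) - 27997 = \left(\frac{1}{2} + 2160\right) - 27997 = \frac{4321}{2} - 27997 = - \frac{51673}{2}$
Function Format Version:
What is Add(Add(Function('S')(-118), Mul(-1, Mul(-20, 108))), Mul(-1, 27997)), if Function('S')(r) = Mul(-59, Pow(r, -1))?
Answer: Rational(-51673, 2) ≈ -25837.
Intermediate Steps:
Add(Add(Function('S')(-118), Mul(-1, Mul(-20, 108))), Mul(-1, 27997)) = Add(Add(Mul(-59, Pow(-118, -1)), Mul(-1, Mul(-20, 108))), Mul(-1, 27997)) = Add(Add(Mul(-59, Rational(-1, 118)), Mul(-1, -2160)), -27997) = Add(Add(Rational(1, 2), 2160), -27997) = Add(Rational(4321, 2), -27997) = Rational(-51673, 2)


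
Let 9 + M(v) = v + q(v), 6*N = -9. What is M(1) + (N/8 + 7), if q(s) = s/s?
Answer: -3/16 ≈ -0.18750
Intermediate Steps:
N = -3/2 (N = (1/6)*(-9) = -3/2 ≈ -1.5000)
q(s) = 1
M(v) = -8 + v (M(v) = -9 + (v + 1) = -9 + (1 + v) = -8 + v)
M(1) + (N/8 + 7) = (-8 + 1) + (-3/2/8 + 7) = -7 + (-3/2*1/8 + 7) = -7 + (-3/16 + 7) = -7 + 109/16 = -3/16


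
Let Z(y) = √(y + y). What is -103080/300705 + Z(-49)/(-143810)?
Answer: -6872/20047 - 7*I*√2/143810 ≈ -0.34279 - 6.8837e-5*I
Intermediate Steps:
Z(y) = √2*√y (Z(y) = √(2*y) = √2*√y)
-103080/300705 + Z(-49)/(-143810) = -103080/300705 + (√2*√(-49))/(-143810) = -103080*1/300705 + (√2*(7*I))*(-1/143810) = -6872/20047 + (7*I*√2)*(-1/143810) = -6872/20047 - 7*I*√2/143810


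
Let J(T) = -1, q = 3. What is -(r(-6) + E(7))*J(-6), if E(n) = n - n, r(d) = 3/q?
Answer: 1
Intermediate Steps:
r(d) = 1 (r(d) = 3/3 = 3*(⅓) = 1)
E(n) = 0
-(r(-6) + E(7))*J(-6) = -(1 + 0)*(-1) = -(-1) = -1*(-1) = 1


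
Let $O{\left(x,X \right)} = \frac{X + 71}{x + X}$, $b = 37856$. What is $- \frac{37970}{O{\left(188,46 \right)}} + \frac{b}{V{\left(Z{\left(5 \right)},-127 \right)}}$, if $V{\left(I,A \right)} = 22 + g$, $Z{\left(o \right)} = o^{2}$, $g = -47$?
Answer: $- \frac{1936356}{25} \approx -77454.0$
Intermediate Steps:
$V{\left(I,A \right)} = -25$ ($V{\left(I,A \right)} = 22 - 47 = -25$)
$O{\left(x,X \right)} = \frac{71 + X}{X + x}$
$- \frac{37970}{O{\left(188,46 \right)}} + \frac{b}{V{\left(Z{\left(5 \right)},-127 \right)}} = - \frac{37970}{\frac{1}{46 + 188} \left(71 + 46\right)} + \frac{37856}{-25} = - \frac{37970}{\frac{1}{234} \cdot 117} + 37856 \left(- \frac{1}{25}\right) = - \frac{37970}{\frac{1}{234} \cdot 117} - \frac{37856}{25} = - 37970 \frac{1}{\frac{1}{2}} - \frac{37856}{25} = \left(-37970\right) 2 - \frac{37856}{25} = -75940 - \frac{37856}{25} = - \frac{1936356}{25}$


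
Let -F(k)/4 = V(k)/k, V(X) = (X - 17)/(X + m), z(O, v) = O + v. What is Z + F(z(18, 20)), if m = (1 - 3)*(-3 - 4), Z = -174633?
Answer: -86268723/494 ≈ -1.7463e+5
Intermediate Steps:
m = 14 (m = -2*(-7) = 14)
V(X) = (-17 + X)/(14 + X) (V(X) = (X - 17)/(X + 14) = (-17 + X)/(14 + X))
F(k) = -4*(-17 + k)/(k*(14 + k)) (F(k) = -4*(-17 + k)/(14 + k)/k = -4*(-17 + k)/(k*(14 + k)))
Z + F(z(18, 20)) = -174633 + 4*(17 - (18 + 20))/((18 + 20)*(14 + (18 + 20))) = -174633 + 4*(17 - 1*38)/(38*(14 + 38)) = -174633 + 4*(1/38)*(17 - 38)/52 = -174633 + 4*(1/38)*(1/52)*(-21) = -174633 - 21/494 = -86268723/494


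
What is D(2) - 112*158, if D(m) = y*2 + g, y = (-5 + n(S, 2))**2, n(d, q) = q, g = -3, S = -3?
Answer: -17681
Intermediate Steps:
y = 9 (y = (-5 + 2)**2 = (-3)**2 = 9)
D(m) = 15 (D(m) = 9*2 - 3 = 18 - 3 = 15)
D(2) - 112*158 = 15 - 112*158 = 15 - 17696 = -17681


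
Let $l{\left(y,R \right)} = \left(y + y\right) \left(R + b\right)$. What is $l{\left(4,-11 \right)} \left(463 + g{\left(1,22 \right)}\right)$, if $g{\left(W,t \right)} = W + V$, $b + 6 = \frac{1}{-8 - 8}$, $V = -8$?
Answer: $-62244$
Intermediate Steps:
$b = - \frac{97}{16}$ ($b = -6 + \frac{1}{-8 - 8} = -6 + \frac{1}{-16} = -6 - \frac{1}{16} = - \frac{97}{16} \approx -6.0625$)
$g{\left(W,t \right)} = -8 + W$ ($g{\left(W,t \right)} = W - 8 = -8 + W$)
$l{\left(y,R \right)} = 2 y \left(- \frac{97}{16} + R\right)$ ($l{\left(y,R \right)} = \left(y + y\right) \left(R - \frac{97}{16}\right) = 2 y \left(- \frac{97}{16} + R\right)$)
$l{\left(4,-11 \right)} \left(463 + g{\left(1,22 \right)}\right) = \frac{1}{8} \cdot 4 \left(-97 + 16 \left(-11\right)\right) \left(463 + \left(-8 + 1\right)\right) = \frac{1}{8} \cdot 4 \left(-97 - 176\right) \left(463 - 7\right) = \frac{1}{8} \cdot 4 \left(-273\right) 456 = \left(- \frac{273}{2}\right) 456 = -62244$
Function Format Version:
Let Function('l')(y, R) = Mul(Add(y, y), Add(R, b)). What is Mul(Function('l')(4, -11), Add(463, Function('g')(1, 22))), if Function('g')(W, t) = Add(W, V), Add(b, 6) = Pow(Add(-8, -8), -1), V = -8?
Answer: -62244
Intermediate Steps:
b = Rational(-97, 16) (b = Add(-6, Pow(Add(-8, -8), -1)) = Add(-6, Pow(-16, -1)) = Add(-6, Rational(-1, 16)) = Rational(-97, 16) ≈ -6.0625)
Function('g')(W, t) = Add(-8, W) (Function('g')(W, t) = Add(W, -8) = Add(-8, W))
Function('l')(y, R) = Mul(2, y, Add(Rational(-97, 16), R)) (Function('l')(y, R) = Mul(Add(y, y), Add(R, Rational(-97, 16))) = Mul(Mul(2, y), Add(Rational(-97, 16), R)) = Mul(2, y, Add(Rational(-97, 16), R)))
Mul(Function('l')(4, -11), Add(463, Function('g')(1, 22))) = Mul(Mul(Rational(1, 8), 4, Add(-97, Mul(16, -11))), Add(463, Add(-8, 1))) = Mul(Mul(Rational(1, 8), 4, Add(-97, -176)), Add(463, -7)) = Mul(Mul(Rational(1, 8), 4, -273), 456) = Mul(Rational(-273, 2), 456) = -62244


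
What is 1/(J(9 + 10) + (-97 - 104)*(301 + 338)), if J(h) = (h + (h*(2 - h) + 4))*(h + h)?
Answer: -1/139839 ≈ -7.1511e-6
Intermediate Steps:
J(h) = 2*h*(4 + h + h*(2 - h)) (J(h) = (h + (4 + h*(2 - h)))*(2*h) = (4 + h + h*(2 - h))*(2*h) = 2*h*(4 + h + h*(2 - h)))
1/(J(9 + 10) + (-97 - 104)*(301 + 338)) = 1/(2*(9 + 10)*(4 - (9 + 10)² + 3*(9 + 10)) + (-97 - 104)*(301 + 338)) = 1/(2*19*(4 - 1*19² + 3*19) - 201*639) = 1/(2*19*(4 - 1*361 + 57) - 128439) = 1/(2*19*(4 - 361 + 57) - 128439) = 1/(2*19*(-300) - 128439) = 1/(-11400 - 128439) = 1/(-139839) = -1/139839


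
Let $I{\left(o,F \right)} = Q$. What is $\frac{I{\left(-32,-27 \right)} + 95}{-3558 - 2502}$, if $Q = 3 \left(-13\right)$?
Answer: $- \frac{14}{1515} \approx -0.0092409$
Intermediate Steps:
$Q = -39$
$I{\left(o,F \right)} = -39$
$\frac{I{\left(-32,-27 \right)} + 95}{-3558 - 2502} = \frac{-39 + 95}{-3558 - 2502} = \frac{56}{-6060} = 56 \left(- \frac{1}{6060}\right) = - \frac{14}{1515}$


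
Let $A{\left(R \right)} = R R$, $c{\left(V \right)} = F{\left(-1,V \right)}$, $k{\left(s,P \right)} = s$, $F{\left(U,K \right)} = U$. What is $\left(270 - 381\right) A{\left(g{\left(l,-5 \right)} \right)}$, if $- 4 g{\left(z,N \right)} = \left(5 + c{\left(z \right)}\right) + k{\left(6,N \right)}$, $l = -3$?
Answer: $- \frac{2775}{4} \approx -693.75$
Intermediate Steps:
$c{\left(V \right)} = -1$
$g{\left(z,N \right)} = - \frac{5}{2}$ ($g{\left(z,N \right)} = - \frac{\left(5 - 1\right) + 6}{4} = - \frac{4 + 6}{4} = \left(- \frac{1}{4}\right) 10 = - \frac{5}{2}$)
$A{\left(R \right)} = R^{2}$
$\left(270 - 381\right) A{\left(g{\left(l,-5 \right)} \right)} = \left(270 - 381\right) \left(- \frac{5}{2}\right)^{2} = \left(-111\right) \frac{25}{4} = - \frac{2775}{4}$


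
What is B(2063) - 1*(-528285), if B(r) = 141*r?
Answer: 819168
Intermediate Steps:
B(2063) - 1*(-528285) = 141*2063 - 1*(-528285) = 290883 + 528285 = 819168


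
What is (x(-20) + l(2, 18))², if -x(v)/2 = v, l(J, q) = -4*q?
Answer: 1024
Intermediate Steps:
x(v) = -2*v
(x(-20) + l(2, 18))² = (-2*(-20) - 4*18)² = (40 - 72)² = (-32)² = 1024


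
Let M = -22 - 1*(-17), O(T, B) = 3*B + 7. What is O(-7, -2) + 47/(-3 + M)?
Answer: -39/8 ≈ -4.8750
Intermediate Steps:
O(T, B) = 7 + 3*B
M = -5 (M = -22 + 17 = -5)
O(-7, -2) + 47/(-3 + M) = (7 + 3*(-2)) + 47/(-3 - 5) = (7 - 6) + 47/(-8) = 1 - ⅛*47 = 1 - 47/8 = -39/8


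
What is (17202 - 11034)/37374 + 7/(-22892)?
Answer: 23489373/142594268 ≈ 0.16473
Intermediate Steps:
(17202 - 11034)/37374 + 7/(-22892) = 6168*(1/37374) + 7*(-1/22892) = 1028/6229 - 7/22892 = 23489373/142594268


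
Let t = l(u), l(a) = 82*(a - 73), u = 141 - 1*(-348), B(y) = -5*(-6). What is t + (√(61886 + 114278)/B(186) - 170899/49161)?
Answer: 1676809133/49161 + √44041/15 ≈ 34123.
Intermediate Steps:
B(y) = 30
u = 489 (u = 141 + 348 = 489)
l(a) = -5986 + 82*a (l(a) = 82*(-73 + a) = -5986 + 82*a)
t = 34112 (t = -5986 + 82*489 = -5986 + 40098 = 34112)
t + (√(61886 + 114278)/B(186) - 170899/49161) = 34112 + (√(61886 + 114278)/30 - 170899/49161) = 34112 + (√176164*(1/30) - 170899*1/49161) = 34112 + ((2*√44041)*(1/30) - 170899/49161) = 34112 + (√44041/15 - 170899/49161) = 34112 + (-170899/49161 + √44041/15) = 1676809133/49161 + √44041/15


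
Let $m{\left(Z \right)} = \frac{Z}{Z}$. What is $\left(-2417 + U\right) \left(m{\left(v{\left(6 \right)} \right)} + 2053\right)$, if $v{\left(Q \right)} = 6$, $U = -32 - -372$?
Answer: $-4266158$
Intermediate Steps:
$U = 340$ ($U = -32 + 372 = 340$)
$m{\left(Z \right)} = 1$
$\left(-2417 + U\right) \left(m{\left(v{\left(6 \right)} \right)} + 2053\right) = \left(-2417 + 340\right) \left(1 + 2053\right) = \left(-2077\right) 2054 = -4266158$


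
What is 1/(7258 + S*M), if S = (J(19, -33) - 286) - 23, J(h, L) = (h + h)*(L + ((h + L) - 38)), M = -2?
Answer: 1/14336 ≈ 6.9754e-5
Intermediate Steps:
J(h, L) = 2*h*(-38 + h + 2*L) (J(h, L) = (2*h)*(L + ((L + h) - 38)) = (2*h)*(L + (-38 + L + h)) = (2*h)*(-38 + h + 2*L) = 2*h*(-38 + h + 2*L))
S = -3539 (S = (2*19*(-38 + 19 + 2*(-33)) - 286) - 23 = (2*19*(-38 + 19 - 66) - 286) - 23 = (2*19*(-85) - 286) - 23 = (-3230 - 286) - 23 = -3516 - 23 = -3539)
1/(7258 + S*M) = 1/(7258 - 3539*(-2)) = 1/(7258 + 7078) = 1/14336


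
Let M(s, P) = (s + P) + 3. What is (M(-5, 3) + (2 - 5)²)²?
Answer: 100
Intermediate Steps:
M(s, P) = 3 + P + s (M(s, P) = (P + s) + 3 = 3 + P + s)
(M(-5, 3) + (2 - 5)²)² = ((3 + 3 - 5) + (2 - 5)²)² = (1 + (-3)²)² = (1 + 9)² = 10² = 100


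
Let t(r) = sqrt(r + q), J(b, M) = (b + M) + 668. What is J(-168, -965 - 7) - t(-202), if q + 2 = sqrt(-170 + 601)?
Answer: -472 - I*sqrt(204 - sqrt(431)) ≈ -472.0 - 13.537*I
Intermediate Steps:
q = -2 + sqrt(431) (q = -2 + sqrt(-170 + 601) = -2 + sqrt(431) ≈ 18.761)
J(b, M) = 668 + M + b (J(b, M) = (M + b) + 668 = 668 + M + b)
t(r) = sqrt(-2 + r + sqrt(431)) (t(r) = sqrt(r + (-2 + sqrt(431))) = sqrt(-2 + r + sqrt(431)))
J(-168, -965 - 7) - t(-202) = (668 + (-965 - 7) - 168) - sqrt(-2 - 202 + sqrt(431)) = (668 - 972 - 168) - sqrt(-204 + sqrt(431)) = -472 - sqrt(-204 + sqrt(431))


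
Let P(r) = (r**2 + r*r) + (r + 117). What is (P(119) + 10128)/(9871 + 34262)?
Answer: 38686/44133 ≈ 0.87658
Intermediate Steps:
P(r) = 117 + r + 2*r**2 (P(r) = (r**2 + r**2) + (117 + r) = 2*r**2 + (117 + r) = 117 + r + 2*r**2)
(P(119) + 10128)/(9871 + 34262) = ((117 + 119 + 2*119**2) + 10128)/(9871 + 34262) = ((117 + 119 + 2*14161) + 10128)/44133 = ((117 + 119 + 28322) + 10128)*(1/44133) = (28558 + 10128)*(1/44133) = 38686*(1/44133) = 38686/44133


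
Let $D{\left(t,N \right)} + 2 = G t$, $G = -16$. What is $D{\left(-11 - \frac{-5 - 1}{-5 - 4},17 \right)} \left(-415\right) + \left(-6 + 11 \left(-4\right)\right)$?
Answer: $- \frac{230060}{3} \approx -76687.0$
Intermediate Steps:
$D{\left(t,N \right)} = -2 - 16 t$
$D{\left(-11 - \frac{-5 - 1}{-5 - 4},17 \right)} \left(-415\right) + \left(-6 + 11 \left(-4\right)\right) = \left(-2 - 16 \left(-11 - \frac{-5 - 1}{-5 - 4}\right)\right) \left(-415\right) + \left(-6 + 11 \left(-4\right)\right) = \left(-2 - 16 \left(-11 - - \frac{6}{-9}\right)\right) \left(-415\right) - 50 = \left(-2 - 16 \left(-11 - \left(-6\right) \left(- \frac{1}{9}\right)\right)\right) \left(-415\right) - 50 = \left(-2 - 16 \left(-11 - \frac{2}{3}\right)\right) \left(-415\right) - 50 = \left(-2 - - \frac{560}{3}\right) \left(-415\right) - 50 = \left(-2 + \frac{560}{3}\right) \left(-415\right) - 50 = \frac{554}{3} \left(-415\right) - 50 = - \frac{229910}{3} - 50 = - \frac{230060}{3}$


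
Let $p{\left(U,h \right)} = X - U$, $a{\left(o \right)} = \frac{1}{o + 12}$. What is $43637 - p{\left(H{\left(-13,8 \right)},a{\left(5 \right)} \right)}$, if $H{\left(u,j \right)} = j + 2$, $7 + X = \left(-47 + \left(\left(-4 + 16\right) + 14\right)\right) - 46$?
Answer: $43721$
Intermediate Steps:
$X = -74$ ($X = -7 + \left(\left(-47 + \left(\left(-4 + 16\right) + 14\right)\right) - 46\right) = -7 + \left(\left(-47 + \left(12 + 14\right)\right) - 46\right) = -7 + \left(\left(-47 + 26\right) - 46\right) = -7 - 67 = -74$)
$H{\left(u,j \right)} = 2 + j$
$a{\left(o \right)} = \frac{1}{12 + o}$
$p{\left(U,h \right)} = -74 - U$
$43637 - p{\left(H{\left(-13,8 \right)},a{\left(5 \right)} \right)} = 43637 - \left(-74 - \left(2 + 8\right)\right) = 43637 - \left(-74 - 10\right) = 43637 - -84 = 43637 + 84 = 43721$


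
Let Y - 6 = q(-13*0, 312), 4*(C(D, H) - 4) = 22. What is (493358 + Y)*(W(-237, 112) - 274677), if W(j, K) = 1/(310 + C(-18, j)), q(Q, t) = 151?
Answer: -9624562485835/71 ≈ -1.3556e+11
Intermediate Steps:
C(D, H) = 19/2 (C(D, H) = 4 + (1/4)*22 = 4 + 11/2 = 19/2)
W(j, K) = 2/639 (W(j, K) = 1/(310 + 19/2) = 1/(639/2) = 2/639)
Y = 157 (Y = 6 + 151 = 157)
(493358 + Y)*(W(-237, 112) - 274677) = (493358 + 157)*(2/639 - 274677) = 493515*(-175518601/639) = -9624562485835/71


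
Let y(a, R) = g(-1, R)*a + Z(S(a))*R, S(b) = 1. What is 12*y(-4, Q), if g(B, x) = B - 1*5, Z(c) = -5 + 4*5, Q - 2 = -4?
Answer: -72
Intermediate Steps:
Q = -2 (Q = 2 - 4 = -2)
Z(c) = 15 (Z(c) = -5 + 20 = 15)
g(B, x) = -5 + B (g(B, x) = B - 5 = -5 + B)
y(a, R) = -6*a + 15*R (y(a, R) = (-5 - 1)*a + 15*R = -6*a + 15*R)
12*y(-4, Q) = 12*(-6*(-4) + 15*(-2)) = 12*(24 - 30) = 12*(-6) = -72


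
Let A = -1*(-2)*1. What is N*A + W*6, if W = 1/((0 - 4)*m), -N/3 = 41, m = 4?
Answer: -1971/8 ≈ -246.38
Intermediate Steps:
N = -123 (N = -3*41 = -123)
A = 2 (A = 2*1 = 2)
W = -1/16 (W = 1/((0 - 4)*4) = (¼)/(-4) = -¼*¼ = -1/16 ≈ -0.062500)
N*A + W*6 = -123*2 - 1/16*6 = -246 - 3/8 = -1971/8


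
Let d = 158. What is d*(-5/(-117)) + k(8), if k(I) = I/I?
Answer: 907/117 ≈ 7.7521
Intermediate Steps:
k(I) = 1
d*(-5/(-117)) + k(8) = 158*(-5/(-117)) + 1 = 158*(-5*(-1/117)) + 1 = 158*(5/117) + 1 = 790/117 + 1 = 907/117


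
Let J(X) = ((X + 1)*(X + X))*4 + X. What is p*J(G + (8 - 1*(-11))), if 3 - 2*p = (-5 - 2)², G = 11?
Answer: -171810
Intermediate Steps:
J(X) = X + 8*X*(1 + X) (J(X) = ((1 + X)*(2*X))*4 + X = (2*X*(1 + X))*4 + X = 8*X*(1 + X) + X = X + 8*X*(1 + X))
p = -23 (p = 3/2 - (-5 - 2)²/2 = 3/2 - ½*(-7)² = 3/2 - ½*49 = 3/2 - 49/2 = -23)
p*J(G + (8 - 1*(-11))) = -23*(11 + (8 - 1*(-11)))*(9 + 8*(11 + (8 - 1*(-11)))) = -23*(11 + (8 + 11))*(9 + 8*(11 + (8 + 11))) = -23*(11 + 19)*(9 + 8*(11 + 19)) = -690*(9 + 8*30) = -690*(9 + 240) = -690*249 = -23*7470 = -171810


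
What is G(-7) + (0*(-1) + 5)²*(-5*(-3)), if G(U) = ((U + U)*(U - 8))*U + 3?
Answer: -1092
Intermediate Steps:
G(U) = 3 + 2*U²*(-8 + U) (G(U) = ((2*U)*(-8 + U))*U + 3 = (2*U*(-8 + U))*U + 3 = 2*U²*(-8 + U) + 3 = 3 + 2*U²*(-8 + U))
G(-7) + (0*(-1) + 5)²*(-5*(-3)) = (3 - 16*(-7)² + 2*(-7)³) + (0*(-1) + 5)²*(-5*(-3)) = (3 - 16*49 + 2*(-343)) + (0 + 5)²*15 = (3 - 784 - 686) + 5²*15 = -1467 + 25*15 = -1467 + 375 = -1092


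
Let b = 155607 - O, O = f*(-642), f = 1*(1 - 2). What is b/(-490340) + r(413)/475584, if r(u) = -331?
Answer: -3693058855/11659892928 ≈ -0.31673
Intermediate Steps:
f = -1 (f = 1*(-1) = -1)
O = 642 (O = -1*(-642) = 642)
b = 154965 (b = 155607 - 1*642 = 155607 - 642 = 154965)
b/(-490340) + r(413)/475584 = 154965/(-490340) - 331/475584 = 154965*(-1/490340) - 331*1/475584 = -30993/98068 - 331/475584 = -3693058855/11659892928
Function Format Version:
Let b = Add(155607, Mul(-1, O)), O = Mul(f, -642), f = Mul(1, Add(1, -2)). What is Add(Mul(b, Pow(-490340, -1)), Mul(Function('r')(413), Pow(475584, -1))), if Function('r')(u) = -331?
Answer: Rational(-3693058855, 11659892928) ≈ -0.31673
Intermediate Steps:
f = -1 (f = Mul(1, -1) = -1)
O = 642 (O = Mul(-1, -642) = 642)
b = 154965 (b = Add(155607, Mul(-1, 642)) = Add(155607, -642) = 154965)
Add(Mul(b, Pow(-490340, -1)), Mul(Function('r')(413), Pow(475584, -1))) = Add(Mul(154965, Pow(-490340, -1)), Mul(-331, Pow(475584, -1))) = Add(Mul(154965, Rational(-1, 490340)), Mul(-331, Rational(1, 475584))) = Add(Rational(-30993, 98068), Rational(-331, 475584)) = Rational(-3693058855, 11659892928)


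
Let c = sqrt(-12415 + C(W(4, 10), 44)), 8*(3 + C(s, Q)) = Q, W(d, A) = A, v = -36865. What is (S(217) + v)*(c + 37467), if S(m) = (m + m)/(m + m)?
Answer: -1381183488 - 92160*I*sqrt(1986) ≈ -1.3812e+9 - 4.1071e+6*I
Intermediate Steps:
C(s, Q) = -3 + Q/8
S(m) = 1 (S(m) = (2*m)/((2*m)) = (2*m)*(1/(2*m)) = 1)
c = 5*I*sqrt(1986)/2 (c = sqrt(-12415 + (-3 + (1/8)*44)) = sqrt(-12415 + (-3 + 11/2)) = sqrt(-12415 + 5/2) = sqrt(-24825/2) = 5*I*sqrt(1986)/2 ≈ 111.41*I)
(S(217) + v)*(c + 37467) = (1 - 36865)*(5*I*sqrt(1986)/2 + 37467) = -36864*(37467 + 5*I*sqrt(1986)/2) = -1381183488 - 92160*I*sqrt(1986)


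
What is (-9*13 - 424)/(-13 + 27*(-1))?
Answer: 541/40 ≈ 13.525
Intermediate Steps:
(-9*13 - 424)/(-13 + 27*(-1)) = (-117 - 424)/(-13 - 27) = -541/(-40) = -541*(-1/40) = 541/40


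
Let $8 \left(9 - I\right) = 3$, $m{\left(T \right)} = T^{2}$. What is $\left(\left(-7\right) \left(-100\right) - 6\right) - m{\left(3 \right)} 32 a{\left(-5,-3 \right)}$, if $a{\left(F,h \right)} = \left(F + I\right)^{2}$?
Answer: $- \frac{6181}{2} \approx -3090.5$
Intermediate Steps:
$I = \frac{69}{8}$ ($I = 9 - \frac{3}{8} = \frac{69}{8} \approx 8.625$)
$a{\left(F,h \right)} = \left(\frac{69}{8} + F\right)^{2}$ ($a{\left(F,h \right)} = \left(F + \frac{69}{8}\right)^{2} = \left(\frac{69}{8} + F\right)^{2}$)
$\left(\left(-7\right) \left(-100\right) - 6\right) - m{\left(3 \right)} 32 a{\left(-5,-3 \right)} = \left(\left(-7\right) \left(-100\right) - 6\right) - 3^{2} \cdot 32 \frac{\left(69 + 8 \left(-5\right)\right)^{2}}{64} = \left(700 - 6\right) - 9 \cdot 32 \frac{\left(69 - 40\right)^{2}}{64} = 694 - 288 \frac{29^{2}}{64} = 694 - 288 \cdot \frac{1}{64} \cdot 841 = 694 - 288 \cdot \frac{841}{64} = 694 - \frac{7569}{2} = - \frac{6181}{2}$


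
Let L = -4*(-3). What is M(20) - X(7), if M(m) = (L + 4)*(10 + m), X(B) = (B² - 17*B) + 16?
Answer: 534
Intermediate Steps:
L = 12
X(B) = 16 + B² - 17*B
M(m) = 160 + 16*m (M(m) = (12 + 4)*(10 + m) = 16*(10 + m) = 160 + 16*m)
M(20) - X(7) = (160 + 16*20) - (16 + 7² - 17*7) = (160 + 320) - (16 + 49 - 119) = 480 - 1*(-54) = 480 + 54 = 534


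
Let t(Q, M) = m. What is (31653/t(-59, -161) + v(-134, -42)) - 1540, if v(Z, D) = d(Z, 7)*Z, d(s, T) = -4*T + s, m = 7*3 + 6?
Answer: 64021/3 ≈ 21340.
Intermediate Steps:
m = 27 (m = 21 + 6 = 27)
d(s, T) = s - 4*T
t(Q, M) = 27
v(Z, D) = Z*(-28 + Z) (v(Z, D) = (Z - 4*7)*Z = (Z - 28)*Z = (-28 + Z)*Z = Z*(-28 + Z))
(31653/t(-59, -161) + v(-134, -42)) - 1540 = (31653/27 - 134*(-28 - 134)) - 1540 = (31653*(1/27) - 134*(-162)) - 1540 = (3517/3 + 21708) - 1540 = 68641/3 - 1540 = 64021/3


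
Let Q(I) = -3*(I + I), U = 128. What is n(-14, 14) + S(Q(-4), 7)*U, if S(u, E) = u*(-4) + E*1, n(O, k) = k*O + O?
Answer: -11602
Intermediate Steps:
Q(I) = -6*I
n(O, k) = O + O*k (n(O, k) = O*k + O = O + O*k)
S(u, E) = E - 4*u (S(u, E) = -4*u + E = E - 4*u)
n(-14, 14) + S(Q(-4), 7)*U = -14*(1 + 14) + (7 - (-24)*(-4))*128 = -14*15 + (7 - 4*24)*128 = -210 + (7 - 96)*128 = -210 - 89*128 = -210 - 11392 = -11602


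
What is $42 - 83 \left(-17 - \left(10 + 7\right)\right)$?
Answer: $2864$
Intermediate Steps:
$42 - 83 \left(-17 - \left(10 + 7\right)\right) = 42 - 83 \left(-17 - 17\right) = 42 - -2822 = 42 + 2822 = 2864$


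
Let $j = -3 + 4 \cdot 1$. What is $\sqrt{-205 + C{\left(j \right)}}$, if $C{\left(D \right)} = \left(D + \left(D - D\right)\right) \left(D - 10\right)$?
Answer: $i \sqrt{214} \approx 14.629 i$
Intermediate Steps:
$j = 1$ ($j = -3 + 4 = 1$)
$C{\left(D \right)} = D \left(-10 + D\right)$ ($C{\left(D \right)} = \left(D + 0\right) \left(-10 + D\right) = D \left(-10 + D\right)$)
$\sqrt{-205 + C{\left(j \right)}} = \sqrt{-205 + 1 \left(-10 + 1\right)} = \sqrt{-205 + 1 \left(-9\right)} = \sqrt{-205 - 9} = \sqrt{-214} = i \sqrt{214}$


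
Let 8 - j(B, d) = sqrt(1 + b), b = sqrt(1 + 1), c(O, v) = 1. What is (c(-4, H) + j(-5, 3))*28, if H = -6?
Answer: 252 - 28*sqrt(1 + sqrt(2)) ≈ 208.49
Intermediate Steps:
b = sqrt(2) ≈ 1.4142
j(B, d) = 8 - sqrt(1 + sqrt(2))
(c(-4, H) + j(-5, 3))*28 = (1 + (8 - sqrt(1 + sqrt(2))))*28 = (9 - sqrt(1 + sqrt(2)))*28 = 252 - 28*sqrt(1 + sqrt(2))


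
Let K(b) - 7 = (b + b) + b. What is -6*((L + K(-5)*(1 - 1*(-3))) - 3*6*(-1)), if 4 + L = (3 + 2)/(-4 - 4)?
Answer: 447/4 ≈ 111.75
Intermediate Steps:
L = -37/8 (L = -4 + (3 + 2)/(-4 - 4) = -4 + 5/(-8) = -4 + 5*(-1/8) = -4 - 5/8 = -37/8 ≈ -4.6250)
K(b) = 7 + 3*b (K(b) = 7 + ((b + b) + b) = 7 + (2*b + b) = 7 + 3*b)
-6*((L + K(-5)*(1 - 1*(-3))) - 3*6*(-1)) = -6*((-37/8 + (7 + 3*(-5))*(1 - 1*(-3))) - 3*6*(-1)) = -6*((-37/8 + (7 - 15)*(1 + 3)) - 18*(-1)) = -6*((-37/8 - 8*4) + 18) = -6*((-37/8 - 32) + 18) = -6*(-293/8 + 18) = -6*(-149/8) = 447/4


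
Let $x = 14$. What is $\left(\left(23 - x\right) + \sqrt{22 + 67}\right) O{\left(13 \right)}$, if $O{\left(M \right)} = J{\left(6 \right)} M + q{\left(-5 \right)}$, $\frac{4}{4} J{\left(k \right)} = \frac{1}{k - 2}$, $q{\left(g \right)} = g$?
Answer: $- \frac{63}{4} - \frac{7 \sqrt{89}}{4} \approx -32.259$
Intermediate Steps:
$J{\left(k \right)} = \frac{1}{-2 + k}$ ($J{\left(k \right)} = \frac{1}{k - 2} = \frac{1}{-2 + k}$)
$O{\left(M \right)} = -5 + \frac{M}{4}$ ($O{\left(M \right)} = \frac{M}{-2 + 6} - 5 = \frac{M}{4} - 5 = -5 + \frac{M}{4}$)
$\left(\left(23 - x\right) + \sqrt{22 + 67}\right) O{\left(13 \right)} = \left(\left(23 - 14\right) + \sqrt{22 + 67}\right) \left(-5 + \frac{1}{4} \cdot 13\right) = \left(\left(23 - 14\right) + \sqrt{89}\right) \left(-5 + \frac{13}{4}\right) = \left(9 + \sqrt{89}\right) \left(- \frac{7}{4}\right) = - \frac{63}{4} - \frac{7 \sqrt{89}}{4}$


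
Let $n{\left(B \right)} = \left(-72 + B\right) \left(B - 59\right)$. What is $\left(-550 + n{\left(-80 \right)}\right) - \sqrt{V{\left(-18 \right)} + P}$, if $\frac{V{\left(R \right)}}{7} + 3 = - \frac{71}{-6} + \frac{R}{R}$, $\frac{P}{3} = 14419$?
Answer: $20578 - \frac{\sqrt{1559730}}{6} \approx 20370.0$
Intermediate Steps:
$P = 43257$ ($P = 3 \cdot 14419 = 43257$)
$n{\left(B \right)} = \left(-72 + B\right) \left(-59 + B\right)$
$V{\left(R \right)} = \frac{413}{6}$ ($V{\left(R \right)} = -21 + 7 \left(- \frac{71}{-6} + \frac{R}{R}\right) = -21 + 7 \left(\left(-71\right) \left(- \frac{1}{6}\right) + 1\right) = -21 + 7 \left(\frac{71}{6} + 1\right) = -21 + 7 \cdot \frac{77}{6} = -21 + \frac{539}{6} = \frac{413}{6}$)
$\left(-550 + n{\left(-80 \right)}\right) - \sqrt{V{\left(-18 \right)} + P} = \left(-550 + \left(4248 + \left(-80\right)^{2} - -10480\right)\right) - \sqrt{\frac{413}{6} + 43257} = \left(-550 + \left(4248 + 6400 + 10480\right)\right) - \sqrt{\frac{259955}{6}} = \left(-550 + 21128\right) - \frac{\sqrt{1559730}}{6} = 20578 - \frac{\sqrt{1559730}}{6}$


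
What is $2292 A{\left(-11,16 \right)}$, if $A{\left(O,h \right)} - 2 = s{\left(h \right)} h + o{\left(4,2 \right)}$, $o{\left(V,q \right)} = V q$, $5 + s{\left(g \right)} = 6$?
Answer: $59592$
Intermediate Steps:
$s{\left(g \right)} = 1$ ($s{\left(g \right)} = -5 + 6 = 1$)
$A{\left(O,h \right)} = 10 + h$ ($A{\left(O,h \right)} = 2 + \left(1 h + 4 \cdot 2\right) = 2 + \left(h + 8\right) = 2 + \left(8 + h\right) = 10 + h$)
$2292 A{\left(-11,16 \right)} = 2292 \left(10 + 16\right) = 2292 \cdot 26 = 59592$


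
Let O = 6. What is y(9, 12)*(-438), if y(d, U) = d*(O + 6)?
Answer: -47304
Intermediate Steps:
y(d, U) = 12*d (y(d, U) = d*(6 + 6) = d*12 = 12*d)
y(9, 12)*(-438) = (12*9)*(-438) = 108*(-438) = -47304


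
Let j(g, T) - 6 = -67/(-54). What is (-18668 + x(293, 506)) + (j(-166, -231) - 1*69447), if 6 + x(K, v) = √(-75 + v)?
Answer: -4758143/54 + √431 ≈ -88093.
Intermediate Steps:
j(g, T) = 391/54 (j(g, T) = 6 - 67/(-54) = 6 - 67*(-1/54) = 6 + 67/54 = 391/54)
x(K, v) = -6 + √(-75 + v)
(-18668 + x(293, 506)) + (j(-166, -231) - 1*69447) = (-18668 + (-6 + √(-75 + 506))) + (391/54 - 1*69447) = (-18668 + (-6 + √431)) + (391/54 - 69447) = (-18674 + √431) - 3749747/54 = -4758143/54 + √431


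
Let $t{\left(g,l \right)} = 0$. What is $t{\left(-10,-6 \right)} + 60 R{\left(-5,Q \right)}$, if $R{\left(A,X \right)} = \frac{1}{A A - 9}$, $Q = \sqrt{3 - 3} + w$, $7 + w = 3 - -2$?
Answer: $\frac{15}{4} \approx 3.75$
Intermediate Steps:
$w = -2$ ($w = -7 + \left(3 - -2\right) = -7 + \left(3 + 2\right) = -7 + 5 = -2$)
$Q = -2$ ($Q = \sqrt{3 - 3} - 2 = \sqrt{0} - 2 = 0 - 2 = -2$)
$R{\left(A,X \right)} = \frac{1}{-9 + A^{2}}$ ($R{\left(A,X \right)} = \frac{1}{A^{2} - 9} = \frac{1}{-9 + A^{2}}$)
$t{\left(-10,-6 \right)} + 60 R{\left(-5,Q \right)} = 0 + \frac{60}{-9 + \left(-5\right)^{2}} = 0 + \frac{60}{-9 + 25} = 0 + \frac{60}{16} = 0 + 60 \cdot \frac{1}{16} = 0 + \frac{15}{4} = \frac{15}{4}$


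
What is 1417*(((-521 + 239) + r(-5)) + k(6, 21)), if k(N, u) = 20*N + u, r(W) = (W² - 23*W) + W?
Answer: -8502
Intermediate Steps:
r(W) = W² - 22*W
k(N, u) = u + 20*N
1417*(((-521 + 239) + r(-5)) + k(6, 21)) = 1417*(((-521 + 239) - 5*(-22 - 5)) + (21 + 20*6)) = 1417*((-282 - 5*(-27)) + (21 + 120)) = 1417*((-282 + 135) + 141) = 1417*(-147 + 141) = 1417*(-6) = -8502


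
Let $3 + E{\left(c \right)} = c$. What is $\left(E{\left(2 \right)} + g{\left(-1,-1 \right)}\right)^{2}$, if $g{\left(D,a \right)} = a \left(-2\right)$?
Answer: $1$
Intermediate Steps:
$E{\left(c \right)} = -3 + c$
$g{\left(D,a \right)} = - 2 a$
$\left(E{\left(2 \right)} + g{\left(-1,-1 \right)}\right)^{2} = \left(\left(-3 + 2\right) - -2\right)^{2} = \left(-1 + 2\right)^{2} = 1^{2} = 1$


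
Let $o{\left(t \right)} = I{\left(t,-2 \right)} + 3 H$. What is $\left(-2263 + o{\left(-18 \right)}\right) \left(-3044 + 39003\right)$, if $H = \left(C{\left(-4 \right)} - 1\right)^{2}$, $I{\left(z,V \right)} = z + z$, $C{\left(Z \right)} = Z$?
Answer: $-79972816$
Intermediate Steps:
$I{\left(z,V \right)} = 2 z$
$H = 25$ ($H = \left(-4 - 1\right)^{2} = \left(-5\right)^{2} = 25$)
$o{\left(t \right)} = 75 + 2 t$ ($o{\left(t \right)} = 2 t + 3 \cdot 25 = 2 t + 75 = 75 + 2 t$)
$\left(-2263 + o{\left(-18 \right)}\right) \left(-3044 + 39003\right) = \left(-2263 + \left(75 + 2 \left(-18\right)\right)\right) \left(-3044 + 39003\right) = \left(-2263 + \left(75 - 36\right)\right) 35959 = \left(-2263 + 39\right) 35959 = \left(-2224\right) 35959 = -79972816$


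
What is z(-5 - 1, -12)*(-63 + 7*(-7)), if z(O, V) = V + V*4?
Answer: 6720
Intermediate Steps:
z(O, V) = 5*V (z(O, V) = V + 4*V = 5*V)
z(-5 - 1, -12)*(-63 + 7*(-7)) = (5*(-12))*(-63 + 7*(-7)) = -60*(-63 - 49) = -60*(-112) = 6720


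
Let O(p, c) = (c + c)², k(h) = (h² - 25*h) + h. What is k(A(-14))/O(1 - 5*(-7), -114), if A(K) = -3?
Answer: 9/5776 ≈ 0.0015582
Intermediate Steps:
k(h) = h² - 24*h
O(p, c) = 4*c² (O(p, c) = (2*c)² = 4*c²)
k(A(-14))/O(1 - 5*(-7), -114) = (-3*(-24 - 3))/((4*(-114)²)) = (-3*(-27))/((4*12996)) = 81/51984 = 81*(1/51984) = 9/5776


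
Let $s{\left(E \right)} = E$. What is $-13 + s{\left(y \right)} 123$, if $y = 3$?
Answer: $356$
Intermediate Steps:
$-13 + s{\left(y \right)} 123 = -13 + 3 \cdot 123 = -13 + 369 = 356$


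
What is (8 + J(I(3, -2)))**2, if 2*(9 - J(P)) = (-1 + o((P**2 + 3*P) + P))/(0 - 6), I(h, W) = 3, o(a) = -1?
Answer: 10201/36 ≈ 283.36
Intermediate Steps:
J(P) = 53/6 (J(P) = 9 - (-1 - 1)/(2*(0 - 6)) = 9 - (-1)/(-6) = 9 - (-1)*(-1)/6 = 9 - 1/2*1/3 = 9 - 1/6 = 53/6)
(8 + J(I(3, -2)))**2 = (8 + 53/6)**2 = (101/6)**2 = 10201/36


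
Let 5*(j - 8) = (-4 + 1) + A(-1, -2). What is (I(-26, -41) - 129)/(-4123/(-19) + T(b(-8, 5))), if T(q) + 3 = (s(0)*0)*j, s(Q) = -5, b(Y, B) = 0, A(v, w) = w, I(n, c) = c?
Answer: -85/107 ≈ -0.79439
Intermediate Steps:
j = 7 (j = 8 + ((-4 + 1) - 2)/5 = 8 + (-3 - 2)/5 = 8 + (⅕)*(-5) = 8 - 1 = 7)
T(q) = -3 (T(q) = -3 - 5*0*7 = -3 + 0*7 = -3 + 0 = -3)
(I(-26, -41) - 129)/(-4123/(-19) + T(b(-8, 5))) = (-41 - 129)/(-4123/(-19) - 3) = -170/(-4123*(-1/19) - 3) = -170/(217 - 3) = -170/214 = -170*1/214 = -85/107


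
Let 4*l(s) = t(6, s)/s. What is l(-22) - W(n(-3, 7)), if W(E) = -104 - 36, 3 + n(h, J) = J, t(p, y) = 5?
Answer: 12315/88 ≈ 139.94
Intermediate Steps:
n(h, J) = -3 + J
W(E) = -140
l(s) = 5/(4*s) (l(s) = (5/s)/4 = 5/(4*s))
l(-22) - W(n(-3, 7)) = (5/4)/(-22) - 1*(-140) = (5/4)*(-1/22) + 140 = -5/88 + 140 = 12315/88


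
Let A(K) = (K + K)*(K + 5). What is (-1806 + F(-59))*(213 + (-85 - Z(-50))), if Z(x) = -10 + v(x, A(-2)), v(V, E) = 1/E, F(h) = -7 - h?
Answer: -1453189/6 ≈ -2.4220e+5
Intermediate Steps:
A(K) = 2*K*(5 + K) (A(K) = (2*K)*(5 + K) = 2*K*(5 + K))
Z(x) = -121/12 (Z(x) = -10 + 1/(2*(-2)*(5 - 2)) = -10 + 1/(2*(-2)*3) = -10 + 1/(-12) = -10 - 1/12 = -121/12)
(-1806 + F(-59))*(213 + (-85 - Z(-50))) = (-1806 + (-7 - 1*(-59)))*(213 + (-85 - 1*(-121/12))) = (-1806 + (-7 + 59))*(213 + (-85 + 121/12)) = (-1806 + 52)*(213 - 899/12) = -1754*1657/12 = -1453189/6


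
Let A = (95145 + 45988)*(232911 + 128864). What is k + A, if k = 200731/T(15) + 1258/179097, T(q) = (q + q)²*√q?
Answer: 9144404666360533/179097 + 200731*√15/13500 ≈ 5.1058e+10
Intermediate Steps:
T(q) = 4*q^(5/2) (T(q) = (2*q)²*√q = (4*q²)*√q = 4*q^(5/2))
k = 1258/179097 + 200731*√15/13500 (k = 200731/((4*15^(5/2))) + 1258/179097 = 200731/((4*(225*√15))) + 1258*(1/179097) = 200731/((900*√15)) + 1258/179097 = 200731*(√15/13500) + 1258/179097 = 200731*√15/13500 + 1258/179097 = 1258/179097 + 200731*√15/13500 ≈ 57.594)
A = 51058391075 (A = 141133*361775 = 51058391075)
k + A = (1258/179097 + 200731*√15/13500) + 51058391075 = 9144404666360533/179097 + 200731*√15/13500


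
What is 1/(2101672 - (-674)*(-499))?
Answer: 1/1765346 ≈ 5.6646e-7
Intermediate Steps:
1/(2101672 - (-674)*(-499)) = 1/(2101672 - 1*336326) = 1/(2101672 - 336326) = 1/1765346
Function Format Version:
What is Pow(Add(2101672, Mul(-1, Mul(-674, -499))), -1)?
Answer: Rational(1, 1765346) ≈ 5.6646e-7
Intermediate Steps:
Pow(Add(2101672, Mul(-1, Mul(-674, -499))), -1) = Pow(Add(2101672, Mul(-1, 336326)), -1) = Pow(Add(2101672, -336326), -1) = Pow(1765346, -1) = Rational(1, 1765346)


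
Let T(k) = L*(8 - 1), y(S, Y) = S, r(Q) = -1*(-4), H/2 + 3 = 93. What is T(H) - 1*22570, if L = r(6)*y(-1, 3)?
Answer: -22598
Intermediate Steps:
H = 180 (H = -6 + 2*93 = -6 + 186 = 180)
r(Q) = 4
L = -4 (L = 4*(-1) = -4)
T(k) = -28 (T(k) = -4*(8 - 1) = -4*7 = -28)
T(H) - 1*22570 = -28 - 1*22570 = -28 - 22570 = -22598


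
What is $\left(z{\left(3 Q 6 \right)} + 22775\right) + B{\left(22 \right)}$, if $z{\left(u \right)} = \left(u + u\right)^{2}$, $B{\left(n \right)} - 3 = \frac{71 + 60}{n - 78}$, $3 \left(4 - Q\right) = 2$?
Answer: $\frac{2081837}{56} \approx 37176.0$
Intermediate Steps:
$Q = \frac{10}{3}$ ($Q = 4 - \frac{2}{3} = \frac{10}{3} \approx 3.3333$)
$B{\left(n \right)} = 3 + \frac{131}{-78 + n}$ ($B{\left(n \right)} = 3 + \frac{71 + 60}{n - 78} = 3 + \frac{131}{-78 + n}$)
$z{\left(u \right)} = 4 u^{2}$ ($z{\left(u \right)} = \left(2 u\right)^{2} = 4 u^{2}$)
$\left(z{\left(3 Q 6 \right)} + 22775\right) + B{\left(22 \right)} = \left(4 \left(3 \cdot \frac{10}{3} \cdot 6\right)^{2} + 22775\right) + \frac{-103 + 3 \cdot 22}{-78 + 22} = \left(4 \left(10 \cdot 6\right)^{2} + 22775\right) + \frac{-103 + 66}{-56} = \left(4 \cdot 60^{2} + 22775\right) - - \frac{37}{56} = \left(4 \cdot 3600 + 22775\right) + \frac{37}{56} = \left(14400 + 22775\right) + \frac{37}{56} = 37175 + \frac{37}{56} = \frac{2081837}{56}$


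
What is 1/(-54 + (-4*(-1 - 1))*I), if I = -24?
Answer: -1/246 ≈ -0.0040650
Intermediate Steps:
1/(-54 + (-4*(-1 - 1))*I) = 1/(-54 - 4*(-1 - 1)*(-24)) = 1/(-54 - 4*(-2)*(-24)) = 1/(-54 + 8*(-24)) = 1/(-54 - 192) = 1/(-246) = -1/246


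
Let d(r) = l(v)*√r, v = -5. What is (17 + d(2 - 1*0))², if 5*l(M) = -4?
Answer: 7257/25 - 136*√2/5 ≈ 251.81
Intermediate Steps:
l(M) = -⅘ (l(M) = (⅕)*(-4) = -⅘)
d(r) = -4*√r/5
(17 + d(2 - 1*0))² = (17 - 4*√(2 - 1*0)/5)² = (17 - 4*√(2 + 0)/5)² = (17 - 4*√2/5)²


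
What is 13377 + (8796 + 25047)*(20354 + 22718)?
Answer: 1457699073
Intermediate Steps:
13377 + (8796 + 25047)*(20354 + 22718) = 13377 + 33843*43072 = 13377 + 1457685696 = 1457699073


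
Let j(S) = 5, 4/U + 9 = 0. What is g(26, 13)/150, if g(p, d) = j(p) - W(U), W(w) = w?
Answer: 49/1350 ≈ 0.036296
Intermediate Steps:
U = -4/9 (U = 4/(-9 + 0) = 4/(-9) = 4*(-⅑) = -4/9 ≈ -0.44444)
g(p, d) = 49/9 (g(p, d) = 5 - 1*(-4/9) = 5 + 4/9 = 49/9)
g(26, 13)/150 = (49/9)/150 = (49/9)*(1/150) = 49/1350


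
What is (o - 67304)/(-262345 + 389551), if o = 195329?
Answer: 14225/14134 ≈ 1.0064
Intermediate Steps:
(o - 67304)/(-262345 + 389551) = (195329 - 67304)/(-262345 + 389551) = 128025/127206 = 128025*(1/127206) = 14225/14134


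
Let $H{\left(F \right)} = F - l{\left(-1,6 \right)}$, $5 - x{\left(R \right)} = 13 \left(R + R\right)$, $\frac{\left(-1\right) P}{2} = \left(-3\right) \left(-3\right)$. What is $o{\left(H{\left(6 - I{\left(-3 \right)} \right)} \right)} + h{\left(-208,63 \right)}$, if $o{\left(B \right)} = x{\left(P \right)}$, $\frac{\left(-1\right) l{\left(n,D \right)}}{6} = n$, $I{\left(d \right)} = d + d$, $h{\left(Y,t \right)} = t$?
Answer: $536$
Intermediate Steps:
$I{\left(d \right)} = 2 d$
$l{\left(n,D \right)} = - 6 n$
$P = -18$ ($P = - 2 \left(\left(-3\right) \left(-3\right)\right) = \left(-2\right) 9 = -18$)
$x{\left(R \right)} = 5 - 26 R$ ($x{\left(R \right)} = 5 - 13 \left(R + R\right) = 5 - 13 \cdot 2 R = 5 - 26 R$)
$H{\left(F \right)} = -6 + F$ ($H{\left(F \right)} = F - \left(-6\right) \left(-1\right) = F - 6 = -6 + F$)
$o{\left(B \right)} = 473$ ($o{\left(B \right)} = 5 - -468 = 5 + 468 = 473$)
$o{\left(H{\left(6 - I{\left(-3 \right)} \right)} \right)} + h{\left(-208,63 \right)} = 473 + 63 = 536$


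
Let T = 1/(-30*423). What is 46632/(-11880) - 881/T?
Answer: 5534043607/495 ≈ 1.1180e+7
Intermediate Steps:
T = -1/12690 (T = 1/(-12690) = -1/12690 ≈ -7.8802e-5)
46632/(-11880) - 881/T = 46632/(-11880) - 881/(-1/12690) = 46632*(-1/11880) - 881*(-12690) = -1943/495 + 11179890 = 5534043607/495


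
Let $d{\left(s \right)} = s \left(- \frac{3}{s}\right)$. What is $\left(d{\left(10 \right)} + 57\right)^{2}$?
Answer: $2916$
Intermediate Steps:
$d{\left(s \right)} = -3$
$\left(d{\left(10 \right)} + 57\right)^{2} = \left(-3 + 57\right)^{2} = 54^{2} = 2916$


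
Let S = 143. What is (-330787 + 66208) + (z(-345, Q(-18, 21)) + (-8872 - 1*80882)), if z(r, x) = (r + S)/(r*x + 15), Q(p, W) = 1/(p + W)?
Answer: -17716549/50 ≈ -3.5433e+5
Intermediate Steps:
Q(p, W) = 1/(W + p)
z(r, x) = (143 + r)/(15 + r*x) (z(r, x) = (r + 143)/(r*x + 15) = (143 + r)/(15 + r*x))
(-330787 + 66208) + (z(-345, Q(-18, 21)) + (-8872 - 1*80882)) = (-330787 + 66208) + ((143 - 345)/(15 - 345/(21 - 18)) + (-8872 - 1*80882)) = -264579 + (-202/(15 - 345/3) + (-8872 - 80882)) = -264579 + (-202/(15 - 345*1/3) - 89754) = -264579 + (-202/(15 - 115) - 89754) = -264579 + (-202/(-100) - 89754) = -264579 + (-1/100*(-202) - 89754) = -264579 + (101/50 - 89754) = -264579 - 4487599/50 = -17716549/50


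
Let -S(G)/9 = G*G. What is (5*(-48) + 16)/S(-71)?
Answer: 224/45369 ≈ 0.0049373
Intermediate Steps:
S(G) = -9*G² (S(G) = -9*G*G = -9*G²)
(5*(-48) + 16)/S(-71) = (5*(-48) + 16)/((-9*(-71)²)) = (-240 + 16)/((-9*5041)) = -224/(-45369) = -224*(-1/45369) = 224/45369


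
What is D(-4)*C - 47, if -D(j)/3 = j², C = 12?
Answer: -623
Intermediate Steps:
D(j) = -3*j²
D(-4)*C - 47 = -3*(-4)²*12 - 47 = -3*16*12 - 47 = -48*12 - 47 = -576 - 47 = -623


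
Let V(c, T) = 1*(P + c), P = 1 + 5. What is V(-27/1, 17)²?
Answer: 441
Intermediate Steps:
P = 6
V(c, T) = 6 + c (V(c, T) = 1*(6 + c) = 6 + c)
V(-27/1, 17)² = (6 - 27/1)² = (6 - 27*1)² = (6 - 27)² = (-21)² = 441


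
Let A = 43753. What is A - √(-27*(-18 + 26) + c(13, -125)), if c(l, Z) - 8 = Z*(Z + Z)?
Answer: 43753 - √31042 ≈ 43577.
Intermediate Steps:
c(l, Z) = 8 + 2*Z² (c(l, Z) = 8 + Z*(Z + Z) = 8 + Z*(2*Z) = 8 + 2*Z²)
A - √(-27*(-18 + 26) + c(13, -125)) = 43753 - √(-27*(-18 + 26) + (8 + 2*(-125)²)) = 43753 - √(-27*8 + (8 + 2*15625)) = 43753 - √(-216 + (8 + 31250)) = 43753 - √(-216 + 31258) = 43753 - √31042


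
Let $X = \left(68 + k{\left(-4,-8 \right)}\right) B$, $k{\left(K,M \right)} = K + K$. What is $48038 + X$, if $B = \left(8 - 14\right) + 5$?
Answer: $47978$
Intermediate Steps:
$k{\left(K,M \right)} = 2 K$
$B = -1$ ($B = -6 + 5 = -1$)
$X = -60$ ($X = \left(68 + 2 \left(-4\right)\right) \left(-1\right) = \left(68 - 8\right) \left(-1\right) = 60 \left(-1\right) = -60$)
$48038 + X = 48038 - 60 = 47978$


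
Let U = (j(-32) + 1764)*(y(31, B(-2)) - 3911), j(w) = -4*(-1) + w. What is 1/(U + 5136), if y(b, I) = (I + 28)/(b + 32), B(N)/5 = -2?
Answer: -1/6783864 ≈ -1.4741e-7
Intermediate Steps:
B(N) = -10 (B(N) = 5*(-2) = -10)
y(b, I) = (28 + I)/(32 + b)
j(w) = 4 + w
U = -6789000 (U = ((4 - 32) + 1764)*((28 - 10)/(32 + 31) - 3911) = (-28 + 1764)*(18/63 - 3911) = 1736*((1/63)*18 - 3911) = 1736*(2/7 - 3911) = 1736*(-27375/7) = -6789000)
1/(U + 5136) = 1/(-6789000 + 5136) = 1/(-6783864) = -1/6783864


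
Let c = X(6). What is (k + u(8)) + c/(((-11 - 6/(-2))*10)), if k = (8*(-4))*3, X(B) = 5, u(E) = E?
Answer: -1409/16 ≈ -88.063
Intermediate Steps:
k = -96 (k = -32*3 = -96)
c = 5
(k + u(8)) + c/(((-11 - 6/(-2))*10)) = (-96 + 8) + 5/((-11 - 6/(-2))*10) = -88 + 5/((-11 - 6*(-½))*10) = -88 + 5/((-11 + 3)*10) = -88 + 5/(-8*10) = -88 + 5/(-80) = -88 - 1/80*5 = -88 - 1/16 = -1409/16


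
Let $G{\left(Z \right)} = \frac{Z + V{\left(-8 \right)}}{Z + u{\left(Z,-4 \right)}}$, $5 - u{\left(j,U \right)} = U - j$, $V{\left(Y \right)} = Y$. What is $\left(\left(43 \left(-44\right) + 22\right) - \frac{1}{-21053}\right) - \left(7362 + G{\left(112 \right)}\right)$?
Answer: $- \frac{45288371247}{4905349} \approx -9232.5$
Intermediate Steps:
$u{\left(j,U \right)} = 5 + j - U$ ($u{\left(j,U \right)} = 5 - \left(U - j\right) = 5 + j - U$)
$G{\left(Z \right)} = \frac{-8 + Z}{9 + 2 Z}$ ($G{\left(Z \right)} = \frac{Z - 8}{Z + \left(5 + Z - -4\right)} = \frac{-8 + Z}{Z + \left(5 + Z + 4\right)} = \frac{-8 + Z}{Z + \left(9 + Z\right)} = \frac{-8 + Z}{9 + 2 Z}$)
$\left(\left(43 \left(-44\right) + 22\right) - \frac{1}{-21053}\right) - \left(7362 + G{\left(112 \right)}\right) = \left(\left(43 \left(-44\right) + 22\right) - \frac{1}{-21053}\right) - \left(7362 + \frac{-8 + 112}{9 + 2 \cdot 112}\right) = \left(\left(-1892 + 22\right) - - \frac{1}{21053}\right) - \left(7362 + \frac{1}{9 + 224} \cdot 104\right) = \left(-1870 + \frac{1}{21053}\right) - \left(7362 + \frac{1}{233} \cdot 104\right) = - \frac{39369109}{21053} - \left(7362 + \frac{1}{233} \cdot 104\right) = - \frac{39369109}{21053} - \left(7362 + \frac{104}{233}\right) = - \frac{39369109}{21053} - \frac{1715450}{233} = - \frac{45288371247}{4905349}$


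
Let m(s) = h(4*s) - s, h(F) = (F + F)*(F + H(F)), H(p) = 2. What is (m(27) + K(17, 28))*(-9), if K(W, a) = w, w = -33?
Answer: -213300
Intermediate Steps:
h(F) = 2*F*(2 + F) (h(F) = (F + F)*(F + 2) = (2*F)*(2 + F) = 2*F*(2 + F))
K(W, a) = -33
m(s) = -s + 8*s*(2 + 4*s) (m(s) = 2*(4*s)*(2 + 4*s) - s = 8*s*(2 + 4*s) - s = -s + 8*s*(2 + 4*s))
(m(27) + K(17, 28))*(-9) = (27*(15 + 32*27) - 33)*(-9) = (27*(15 + 864) - 33)*(-9) = (27*879 - 33)*(-9) = (23733 - 33)*(-9) = 23700*(-9) = -213300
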